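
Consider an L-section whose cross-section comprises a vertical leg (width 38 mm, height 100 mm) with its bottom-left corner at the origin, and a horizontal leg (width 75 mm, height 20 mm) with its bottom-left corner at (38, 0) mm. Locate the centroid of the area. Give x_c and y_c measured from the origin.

x_c = 34.99 mm, y_c = 38.68 mm

vertical leg: A = 38 × 100 = 3800.00, centroid at (19.00, 50.00).
horizontal leg: A = 75 × 20 = 1500.00, centroid at (75.50, 10.00).
ΣA = 5300.00 mm², ΣAx_c = 185450.00 mm³, ΣAy_c = 205000.00 mm³.
x_c = 185450.00/5300.00 = 34.99 mm; y_c = 205000.00/5300.00 = 38.68 mm.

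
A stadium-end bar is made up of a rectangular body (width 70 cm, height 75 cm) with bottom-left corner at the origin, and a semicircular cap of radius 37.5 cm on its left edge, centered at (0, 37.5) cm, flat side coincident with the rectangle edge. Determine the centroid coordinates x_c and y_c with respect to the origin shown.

x_c = 19.92 cm, y_c = 37.50 cm

Part | A | x̄ᵢ | ȳᵢ | A·x̄ᵢ | A·ȳᵢ
rectangular body | 5250.00 | 35.00 | 37.50 | 183750.00 | 196875.00
semicircular end | 2208.93 | -15.92 | 37.50 | -35156.25 | 82834.96
Σ | 7458.93 |  |  | 148593.75 | 279709.96
x_c = 148593.75 / 7458.93 = 19.92 cm
y_c = 279709.96 / 7458.93 = 37.50 cm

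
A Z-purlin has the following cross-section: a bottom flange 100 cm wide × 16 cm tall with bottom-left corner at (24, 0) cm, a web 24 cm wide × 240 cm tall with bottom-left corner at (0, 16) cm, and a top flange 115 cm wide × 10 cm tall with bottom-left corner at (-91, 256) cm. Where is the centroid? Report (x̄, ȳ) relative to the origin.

Part | A | x̄ᵢ | ȳᵢ | A·x̄ᵢ | A·ȳᵢ
bottom flange | 1600.00 | 74.00 | 8.00 | 118400.00 | 12800.00
web | 5760.00 | 12.00 | 136.00 | 69120.00 | 783360.00
top flange | 1150.00 | -33.50 | 261.00 | -38525.00 | 300150.00
Σ | 8510.00 |  |  | 148995.00 | 1096310.00
x̄ = 148995.00 / 8510.00 = 17.51 cm
ȳ = 1096310.00 / 8510.00 = 128.83 cm

x̄ = 17.51 cm, ȳ = 128.83 cm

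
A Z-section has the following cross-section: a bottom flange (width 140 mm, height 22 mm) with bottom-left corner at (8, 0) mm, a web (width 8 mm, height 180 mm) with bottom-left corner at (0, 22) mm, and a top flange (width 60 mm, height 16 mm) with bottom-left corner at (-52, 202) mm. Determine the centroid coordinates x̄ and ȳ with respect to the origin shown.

bottom flange: A = 140 × 22 = 3080.00, centroid at (78.00, 11.00).
web: A = 8 × 180 = 1440.00, centroid at (4.00, 112.00).
top flange: A = 60 × 16 = 960.00, centroid at (-22.00, 210.00).
ΣA = 5480.00 mm², ΣAx̄ = 224880.00 mm³, ΣAȳ = 396760.00 mm³.
x̄ = 224880.00/5480.00 = 41.04 mm; ȳ = 396760.00/5480.00 = 72.40 mm.

x̄ = 41.04 mm, ȳ = 72.40 mm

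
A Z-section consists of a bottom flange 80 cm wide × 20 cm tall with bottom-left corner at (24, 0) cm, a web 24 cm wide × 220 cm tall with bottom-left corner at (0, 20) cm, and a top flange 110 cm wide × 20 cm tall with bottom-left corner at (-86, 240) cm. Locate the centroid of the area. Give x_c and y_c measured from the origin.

x_c = 10.74 cm, y_c = 137.93 cm

bottom flange: A = 80 × 20 = 1600.00, centroid at (64.00, 10.00).
web: A = 24 × 220 = 5280.00, centroid at (12.00, 130.00).
top flange: A = 110 × 20 = 2200.00, centroid at (-31.00, 250.00).
ΣA = 9080.00 cm²
ΣAx_c = (1600.00)(64.00) + (5280.00)(12.00) + (2200.00)(-31.00) = 97560.00 cm³
ΣAy_c = (1600.00)(10.00) + (5280.00)(130.00) + (2200.00)(250.00) = 1252400.00 cm³
x_c = 97560.00 / 9080.00 = 10.74 cm
y_c = 1252400.00 / 9080.00 = 137.93 cm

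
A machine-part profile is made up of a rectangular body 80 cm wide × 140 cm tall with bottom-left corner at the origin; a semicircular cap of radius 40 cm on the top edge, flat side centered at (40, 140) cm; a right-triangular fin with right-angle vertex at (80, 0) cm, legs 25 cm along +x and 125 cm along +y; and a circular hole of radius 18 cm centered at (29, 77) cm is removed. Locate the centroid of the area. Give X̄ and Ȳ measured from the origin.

rectangular body: A = 80 × 140 = 11200.00, centroid at (40.00, 70.00).
semicircular top: A = ½π·40² = 2513.27, centroid at (40.00, 156.98).
triangular fin: A = ½·25·125 = 1562.50, centroid at (88.33, 41.67).
hole: A = −π·18² = -1017.88, centroid at (29.00, 77.00).
ΣA = 14257.90 cm²
ΣAX̄ = (11200.00)(40.00) + (2513.27)(40.00) + (1562.50)(88.33) + (-1017.88)(29.00) = 657033.39 cm³
ΣAȲ = (11200.00)(70.00) + (2513.27)(156.98) + (1562.50)(41.67) + (-1017.88)(77.00) = 1165252.76 cm³
X̄ = 657033.39 / 14257.90 = 46.08 cm
Ȳ = 1165252.76 / 14257.90 = 81.73 cm

X̄ = 46.08 cm, Ȳ = 81.73 cm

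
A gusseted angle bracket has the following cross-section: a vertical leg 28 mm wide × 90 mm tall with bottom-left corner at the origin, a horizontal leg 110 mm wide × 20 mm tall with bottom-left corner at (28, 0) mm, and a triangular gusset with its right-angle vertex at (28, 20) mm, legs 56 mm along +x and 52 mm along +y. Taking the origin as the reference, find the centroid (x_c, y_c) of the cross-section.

Part | A | x̄ᵢ | ȳᵢ | A·x̄ᵢ | A·ȳᵢ
vertical leg | 2520.00 | 14.00 | 45.00 | 35280.00 | 113400.00
horizontal leg | 2200.00 | 83.00 | 10.00 | 182600.00 | 22000.00
gusset | 1456.00 | 46.67 | 37.33 | 67946.67 | 54357.33
Σ | 6176.00 |  |  | 285826.67 | 189757.33
x_c = 285826.67 / 6176.00 = 46.28 mm
y_c = 189757.33 / 6176.00 = 30.72 mm

x_c = 46.28 mm, y_c = 30.72 mm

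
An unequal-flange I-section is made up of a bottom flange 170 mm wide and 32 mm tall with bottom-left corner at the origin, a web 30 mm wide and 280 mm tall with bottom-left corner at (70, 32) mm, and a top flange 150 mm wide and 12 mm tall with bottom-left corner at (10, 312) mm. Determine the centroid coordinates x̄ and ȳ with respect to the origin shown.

x̄ = 85.00 mm, ȳ = 134.54 mm

Part | A | x̄ᵢ | ȳᵢ | A·x̄ᵢ | A·ȳᵢ
bottom flange | 5440.00 | 85.00 | 16.00 | 462400.00 | 87040.00
web | 8400.00 | 85.00 | 172.00 | 714000.00 | 1444800.00
top flange | 1800.00 | 85.00 | 318.00 | 153000.00 | 572400.00
Σ | 15640.00 |  |  | 1329400.00 | 2104240.00
x̄ = 1329400.00 / 15640.00 = 85.00 mm
ȳ = 2104240.00 / 15640.00 = 134.54 mm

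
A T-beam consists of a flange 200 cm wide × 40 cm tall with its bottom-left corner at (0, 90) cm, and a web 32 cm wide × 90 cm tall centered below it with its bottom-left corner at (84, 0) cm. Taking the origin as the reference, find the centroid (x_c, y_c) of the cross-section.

x_c = 100.00 cm, y_c = 92.79 cm

Part | A | x̄ᵢ | ȳᵢ | A·x̄ᵢ | A·ȳᵢ
web | 2880.00 | 100.00 | 45.00 | 288000.00 | 129600.00
flange | 8000.00 | 100.00 | 110.00 | 800000.00 | 880000.00
Σ | 10880.00 |  |  | 1088000.00 | 1009600.00
x_c = 1088000.00 / 10880.00 = 100.00 cm
y_c = 1009600.00 / 10880.00 = 92.79 cm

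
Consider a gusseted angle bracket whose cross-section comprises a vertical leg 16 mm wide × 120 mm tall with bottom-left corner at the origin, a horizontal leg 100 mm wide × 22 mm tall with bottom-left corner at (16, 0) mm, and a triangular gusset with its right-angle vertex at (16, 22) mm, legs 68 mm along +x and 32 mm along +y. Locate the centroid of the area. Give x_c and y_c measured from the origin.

Part | A | x̄ᵢ | ȳᵢ | A·x̄ᵢ | A·ȳᵢ
vertical leg | 1920.00 | 8.00 | 60.00 | 15360.00 | 115200.00
horizontal leg | 2200.00 | 66.00 | 11.00 | 145200.00 | 24200.00
gusset | 1088.00 | 38.67 | 32.67 | 42069.33 | 35541.33
Σ | 5208.00 |  |  | 202629.33 | 174941.33
x_c = 202629.33 / 5208.00 = 38.91 mm
y_c = 174941.33 / 5208.00 = 33.59 mm

x_c = 38.91 mm, y_c = 33.59 mm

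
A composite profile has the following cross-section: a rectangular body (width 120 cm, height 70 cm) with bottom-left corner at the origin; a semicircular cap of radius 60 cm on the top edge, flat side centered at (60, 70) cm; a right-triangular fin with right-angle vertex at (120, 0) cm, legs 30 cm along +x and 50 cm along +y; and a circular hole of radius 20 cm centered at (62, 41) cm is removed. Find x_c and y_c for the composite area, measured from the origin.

x_c = 63.69 cm, y_c = 58.67 cm

rectangular body: A = 120 × 70 = 8400.00, centroid at (60.00, 35.00).
semicircular top: A = ½π·60² = 5654.87, centroid at (60.00, 95.46).
triangular fin: A = ½·30·50 = 750.00, centroid at (130.00, 16.67).
hole: A = −π·20² = -1256.64, centroid at (62.00, 41.00).
ΣA = 13548.23 cm²
ΣAx_c = (8400.00)(60.00) + (5654.87)(60.00) + (750.00)(130.00) + (-1256.64)(62.00) = 862880.51 cm³
ΣAy_c = (8400.00)(35.00) + (5654.87)(95.46) + (750.00)(16.67) + (-1256.64)(41.00) = 794818.55 cm³
x_c = 862880.51 / 13548.23 = 63.69 cm
y_c = 794818.55 / 13548.23 = 58.67 cm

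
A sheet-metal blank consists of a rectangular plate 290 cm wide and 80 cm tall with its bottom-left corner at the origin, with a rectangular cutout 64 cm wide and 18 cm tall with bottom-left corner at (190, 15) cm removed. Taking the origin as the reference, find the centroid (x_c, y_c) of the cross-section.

plate: A = 290 × 80 = 23200.00, centroid at (145.00, 40.00).
hole: A = −(64 × 18) = -1152.00, centroid at (222.00, 24.00).
ΣA = 22048.00 cm²
ΣAx_c = (23200.00)(145.00) + (-1152.00)(222.00) = 3108256.00 cm³
ΣAy_c = (23200.00)(40.00) + (-1152.00)(24.00) = 900352.00 cm³
x_c = 3108256.00 / 22048.00 = 140.98 cm
y_c = 900352.00 / 22048.00 = 40.84 cm

x_c = 140.98 cm, y_c = 40.84 cm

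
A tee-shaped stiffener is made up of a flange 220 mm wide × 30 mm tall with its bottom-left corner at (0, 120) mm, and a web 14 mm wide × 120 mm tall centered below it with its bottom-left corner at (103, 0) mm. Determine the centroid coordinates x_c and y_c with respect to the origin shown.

x_c = 110.00 mm, y_c = 119.78 mm

web: A = 14 × 120 = 1680.00, centroid at (110.00, 60.00).
flange: A = 220 × 30 = 6600.00, centroid at (110.00, 135.00).
ΣA = 8280.00 mm²
ΣAx_c = (1680.00)(110.00) + (6600.00)(110.00) = 910800.00 mm³
ΣAy_c = (1680.00)(60.00) + (6600.00)(135.00) = 991800.00 mm³
x_c = 910800.00 / 8280.00 = 110.00 mm
y_c = 991800.00 / 8280.00 = 119.78 mm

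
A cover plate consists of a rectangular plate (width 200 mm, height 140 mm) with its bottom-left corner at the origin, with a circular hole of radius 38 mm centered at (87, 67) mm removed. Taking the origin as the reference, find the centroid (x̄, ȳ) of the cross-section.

plate: A = 200 × 140 = 28000.00, centroid at (100.00, 70.00).
hole: A = −π·38² = -4536.46, centroid at (87.00, 67.00).
ΣA = 23463.54 mm²
ΣAx̄ = (28000.00)(100.00) + (-4536.46)(87.00) = 2405328.00 mm³
ΣAȳ = (28000.00)(70.00) + (-4536.46)(67.00) = 1656057.19 mm³
x̄ = 2405328.00 / 23463.54 = 102.51 mm
ȳ = 1656057.19 / 23463.54 = 70.58 mm

x̄ = 102.51 mm, ȳ = 70.58 mm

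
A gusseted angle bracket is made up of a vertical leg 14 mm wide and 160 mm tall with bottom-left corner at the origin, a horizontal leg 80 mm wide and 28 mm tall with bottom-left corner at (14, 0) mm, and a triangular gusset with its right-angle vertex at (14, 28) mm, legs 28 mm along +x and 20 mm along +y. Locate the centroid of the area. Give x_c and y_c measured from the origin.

vertical leg: A = 14 × 160 = 2240.00, centroid at (7.00, 80.00).
horizontal leg: A = 80 × 28 = 2240.00, centroid at (54.00, 14.00).
gusset: A = ½·28·20 = 280.00, centroid at (23.33, 34.67).
ΣA = 4760.00 mm²
ΣAx_c = (2240.00)(7.00) + (2240.00)(54.00) + (280.00)(23.33) = 143173.33 mm³
ΣAy_c = (2240.00)(80.00) + (2240.00)(14.00) + (280.00)(34.67) = 220266.67 mm³
x_c = 143173.33 / 4760.00 = 30.08 mm
y_c = 220266.67 / 4760.00 = 46.27 mm

x_c = 30.08 mm, y_c = 46.27 mm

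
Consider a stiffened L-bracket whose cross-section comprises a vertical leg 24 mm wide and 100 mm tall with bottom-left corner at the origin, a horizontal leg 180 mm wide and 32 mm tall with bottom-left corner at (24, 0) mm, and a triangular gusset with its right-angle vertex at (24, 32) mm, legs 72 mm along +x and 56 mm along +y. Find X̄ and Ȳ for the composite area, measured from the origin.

Part | A | x̄ᵢ | ȳᵢ | A·x̄ᵢ | A·ȳᵢ
vertical leg | 2400.00 | 12.00 | 50.00 | 28800.00 | 120000.00
horizontal leg | 5760.00 | 114.00 | 16.00 | 656640.00 | 92160.00
gusset | 2016.00 | 48.00 | 50.67 | 96768.00 | 102144.00
Σ | 10176.00 |  |  | 782208.00 | 314304.00
X̄ = 782208.00 / 10176.00 = 76.87 mm
Ȳ = 314304.00 / 10176.00 = 30.89 mm

X̄ = 76.87 mm, Ȳ = 30.89 mm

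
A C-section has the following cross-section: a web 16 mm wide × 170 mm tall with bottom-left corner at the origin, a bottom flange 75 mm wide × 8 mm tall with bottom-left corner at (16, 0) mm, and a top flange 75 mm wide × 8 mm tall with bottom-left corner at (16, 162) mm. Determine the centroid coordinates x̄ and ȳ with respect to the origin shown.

x̄ = 21.93 mm, ȳ = 85.00 mm

web: A = 16 × 170 = 2720.00, centroid at (8.00, 85.00).
bottom flange: A = 75 × 8 = 600.00, centroid at (53.50, 4.00).
top flange: A = 75 × 8 = 600.00, centroid at (53.50, 166.00).
ΣA = 3920.00 mm²
ΣAx̄ = (2720.00)(8.00) + (600.00)(53.50) + (600.00)(53.50) = 85960.00 mm³
ΣAȳ = (2720.00)(85.00) + (600.00)(4.00) + (600.00)(166.00) = 333200.00 mm³
x̄ = 85960.00 / 3920.00 = 21.93 mm
ȳ = 333200.00 / 3920.00 = 85.00 mm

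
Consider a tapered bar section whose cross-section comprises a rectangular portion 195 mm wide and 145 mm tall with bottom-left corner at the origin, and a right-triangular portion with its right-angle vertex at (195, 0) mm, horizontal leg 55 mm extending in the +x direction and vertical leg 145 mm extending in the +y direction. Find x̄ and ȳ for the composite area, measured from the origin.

x̄ = 111.82 mm, ȳ = 69.51 mm

rectangular portion: A = 195 × 145 = 28275.00, centroid at (97.50, 72.50).
triangular portion: A = ½·55·145 = 3987.50, centroid at (213.33, 48.33).
ΣA = 32262.50 mm²
ΣAx̄ = (28275.00)(97.50) + (3987.50)(213.33) = 3607479.17 mm³
ΣAȳ = (28275.00)(72.50) + (3987.50)(48.33) = 2242666.67 mm³
x̄ = 3607479.17 / 32262.50 = 111.82 mm
ȳ = 2242666.67 / 32262.50 = 69.51 mm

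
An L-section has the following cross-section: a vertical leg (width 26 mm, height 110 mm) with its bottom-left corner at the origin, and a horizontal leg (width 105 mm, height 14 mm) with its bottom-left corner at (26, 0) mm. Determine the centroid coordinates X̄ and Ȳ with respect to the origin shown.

X̄ = 35.24 mm, Ȳ = 38.70 mm

Part | A | x̄ᵢ | ȳᵢ | A·x̄ᵢ | A·ȳᵢ
vertical leg | 2860.00 | 13.00 | 55.00 | 37180.00 | 157300.00
horizontal leg | 1470.00 | 78.50 | 7.00 | 115395.00 | 10290.00
Σ | 4330.00 |  |  | 152575.00 | 167590.00
X̄ = 152575.00 / 4330.00 = 35.24 mm
Ȳ = 167590.00 / 4330.00 = 38.70 mm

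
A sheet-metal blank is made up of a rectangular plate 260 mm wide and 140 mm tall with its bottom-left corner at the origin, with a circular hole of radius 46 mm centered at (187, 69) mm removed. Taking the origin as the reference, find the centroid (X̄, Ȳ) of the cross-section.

X̄ = 117.26 mm, Ȳ = 70.22 mm

Part | A | x̄ᵢ | ȳᵢ | A·x̄ᵢ | A·ȳᵢ
plate | 36400.00 | 130.00 | 70.00 | 4732000.00 | 2548000.00
hole | -6647.61 | 187.00 | 69.00 | -1243103.08 | -458685.09
Σ | 29752.39 |  |  | 3488896.92 | 2089314.91
X̄ = 3488896.92 / 29752.39 = 117.26 mm
Ȳ = 2089314.91 / 29752.39 = 70.22 mm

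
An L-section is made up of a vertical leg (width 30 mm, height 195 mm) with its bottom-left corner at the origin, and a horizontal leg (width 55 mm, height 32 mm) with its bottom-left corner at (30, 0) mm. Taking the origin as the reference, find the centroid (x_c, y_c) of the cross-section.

Part | A | x̄ᵢ | ȳᵢ | A·x̄ᵢ | A·ȳᵢ
vertical leg | 5850.00 | 15.00 | 97.50 | 87750.00 | 570375.00
horizontal leg | 1760.00 | 57.50 | 16.00 | 101200.00 | 28160.00
Σ | 7610.00 |  |  | 188950.00 | 598535.00
x_c = 188950.00 / 7610.00 = 24.83 mm
y_c = 598535.00 / 7610.00 = 78.65 mm

x_c = 24.83 mm, y_c = 78.65 mm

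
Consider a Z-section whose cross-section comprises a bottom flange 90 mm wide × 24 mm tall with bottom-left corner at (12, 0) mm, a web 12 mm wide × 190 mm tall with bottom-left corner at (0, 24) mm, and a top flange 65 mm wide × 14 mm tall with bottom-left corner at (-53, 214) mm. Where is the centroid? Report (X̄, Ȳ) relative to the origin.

Part | A | x̄ᵢ | ȳᵢ | A·x̄ᵢ | A·ȳᵢ
bottom flange | 2160.00 | 57.00 | 12.00 | 123120.00 | 25920.00
web | 2280.00 | 6.00 | 119.00 | 13680.00 | 271320.00
top flange | 910.00 | -20.50 | 221.00 | -18655.00 | 201110.00
Σ | 5350.00 |  |  | 118145.00 | 498350.00
X̄ = 118145.00 / 5350.00 = 22.08 mm
Ȳ = 498350.00 / 5350.00 = 93.15 mm

X̄ = 22.08 mm, Ȳ = 93.15 mm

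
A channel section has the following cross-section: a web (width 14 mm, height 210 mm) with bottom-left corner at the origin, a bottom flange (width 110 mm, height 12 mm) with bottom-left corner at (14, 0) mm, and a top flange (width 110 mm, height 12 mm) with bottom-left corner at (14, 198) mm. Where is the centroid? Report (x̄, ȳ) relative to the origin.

web: A = 14 × 210 = 2940.00, centroid at (7.00, 105.00).
bottom flange: A = 110 × 12 = 1320.00, centroid at (69.00, 6.00).
top flange: A = 110 × 12 = 1320.00, centroid at (69.00, 204.00).
ΣA = 5580.00 mm², ΣAx̄ = 202740.00 mm³, ΣAȳ = 585900.00 mm³.
x̄ = 202740.00/5580.00 = 36.33 mm; ȳ = 585900.00/5580.00 = 105.00 mm.

x̄ = 36.33 mm, ȳ = 105.00 mm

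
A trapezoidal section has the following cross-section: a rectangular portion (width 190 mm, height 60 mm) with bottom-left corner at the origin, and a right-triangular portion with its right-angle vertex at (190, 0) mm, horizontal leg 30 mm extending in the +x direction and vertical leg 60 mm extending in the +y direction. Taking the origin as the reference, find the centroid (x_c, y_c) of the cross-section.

Part | A | x̄ᵢ | ȳᵢ | A·x̄ᵢ | A·ȳᵢ
rectangular portion | 11400.00 | 95.00 | 30.00 | 1083000.00 | 342000.00
triangular portion | 900.00 | 200.00 | 20.00 | 180000.00 | 18000.00
Σ | 12300.00 |  |  | 1263000.00 | 360000.00
x_c = 1263000.00 / 12300.00 = 102.68 mm
y_c = 360000.00 / 12300.00 = 29.27 mm

x_c = 102.68 mm, y_c = 29.27 mm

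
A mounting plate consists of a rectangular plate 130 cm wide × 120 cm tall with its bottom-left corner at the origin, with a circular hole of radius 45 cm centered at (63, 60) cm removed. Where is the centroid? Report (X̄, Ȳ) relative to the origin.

X̄ = 66.38 cm, Ȳ = 60.00 cm

plate: A = 130 × 120 = 15600.00, centroid at (65.00, 60.00).
hole: A = −π·45² = -6361.73, centroid at (63.00, 60.00).
ΣA = 9238.27 cm², ΣAX̄ = 613211.32 cm³, ΣAȲ = 554296.49 cm³.
X̄ = 613211.32/9238.27 = 66.38 cm; Ȳ = 554296.49/9238.27 = 60.00 cm.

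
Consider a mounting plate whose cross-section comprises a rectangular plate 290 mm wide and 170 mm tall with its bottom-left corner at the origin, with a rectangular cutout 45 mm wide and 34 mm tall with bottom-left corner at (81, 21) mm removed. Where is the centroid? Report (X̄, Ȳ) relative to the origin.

Part | A | x̄ᵢ | ȳᵢ | A·x̄ᵢ | A·ȳᵢ
plate | 49300.00 | 145.00 | 85.00 | 7148500.00 | 4190500.00
hole | -1530.00 | 103.50 | 38.00 | -158355.00 | -58140.00
Σ | 47770.00 |  |  | 6990145.00 | 4132360.00
X̄ = 6990145.00 / 47770.00 = 146.33 mm
Ȳ = 4132360.00 / 47770.00 = 86.51 mm

X̄ = 146.33 mm, Ȳ = 86.51 mm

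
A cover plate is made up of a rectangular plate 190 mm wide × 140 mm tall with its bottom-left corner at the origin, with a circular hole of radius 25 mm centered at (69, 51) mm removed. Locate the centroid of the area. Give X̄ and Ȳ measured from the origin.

plate: A = 190 × 140 = 26600.00, centroid at (95.00, 70.00).
hole: A = −π·25² = -1963.50, centroid at (69.00, 51.00).
ΣA = 24636.50 mm²
ΣAX̄ = (26600.00)(95.00) + (-1963.50)(69.00) = 2391518.82 mm³
ΣAȲ = (26600.00)(70.00) + (-1963.50)(51.00) = 1761861.73 mm³
X̄ = 2391518.82 / 24636.50 = 97.07 mm
Ȳ = 1761861.73 / 24636.50 = 71.51 mm

X̄ = 97.07 mm, Ȳ = 71.51 mm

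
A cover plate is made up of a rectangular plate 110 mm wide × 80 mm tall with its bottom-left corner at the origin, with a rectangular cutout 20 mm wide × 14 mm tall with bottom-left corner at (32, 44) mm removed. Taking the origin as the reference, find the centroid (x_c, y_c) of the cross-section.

Part | A | x̄ᵢ | ȳᵢ | A·x̄ᵢ | A·ȳᵢ
plate | 8800.00 | 55.00 | 40.00 | 484000.00 | 352000.00
hole | -280.00 | 42.00 | 51.00 | -11760.00 | -14280.00
Σ | 8520.00 |  |  | 472240.00 | 337720.00
x_c = 472240.00 / 8520.00 = 55.43 mm
y_c = 337720.00 / 8520.00 = 39.64 mm

x_c = 55.43 mm, y_c = 39.64 mm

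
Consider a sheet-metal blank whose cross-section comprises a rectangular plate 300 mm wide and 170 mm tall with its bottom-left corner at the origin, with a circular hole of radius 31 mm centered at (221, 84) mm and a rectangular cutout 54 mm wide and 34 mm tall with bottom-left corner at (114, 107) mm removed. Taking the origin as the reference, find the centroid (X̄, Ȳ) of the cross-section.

Part | A | x̄ᵢ | ȳᵢ | A·x̄ᵢ | A·ȳᵢ
plate | 51000.00 | 150.00 | 85.00 | 7650000.00 | 4335000.00
hole 1 | -3019.07 | 221.00 | 84.00 | -667214.59 | -253601.93
hole 2 | -1836.00 | 141.00 | 124.00 | -258876.00 | -227664.00
Σ | 46144.93 |  |  | 6723909.41 | 3853734.07
X̄ = 6723909.41 / 46144.93 = 145.71 mm
Ȳ = 3853734.07 / 46144.93 = 83.51 mm

X̄ = 145.71 mm, Ȳ = 83.51 mm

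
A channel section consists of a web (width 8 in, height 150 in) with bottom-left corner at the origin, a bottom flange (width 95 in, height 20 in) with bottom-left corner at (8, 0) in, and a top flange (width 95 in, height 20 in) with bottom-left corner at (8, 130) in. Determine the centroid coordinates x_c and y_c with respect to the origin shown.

web: A = 8 × 150 = 1200.00, centroid at (4.00, 75.00).
bottom flange: A = 95 × 20 = 1900.00, centroid at (55.50, 10.00).
top flange: A = 95 × 20 = 1900.00, centroid at (55.50, 140.00).
ΣA = 5000.00 in², ΣAx_c = 215700.00 in³, ΣAy_c = 375000.00 in³.
x_c = 215700.00/5000.00 = 43.14 in; y_c = 375000.00/5000.00 = 75.00 in.

x_c = 43.14 in, y_c = 75.00 in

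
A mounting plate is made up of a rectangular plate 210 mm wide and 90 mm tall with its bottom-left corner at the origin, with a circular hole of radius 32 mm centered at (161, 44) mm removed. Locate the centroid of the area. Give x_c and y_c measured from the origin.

x_c = 93.51 mm, y_c = 45.21 mm

Part | A | x̄ᵢ | ȳᵢ | A·x̄ᵢ | A·ȳᵢ
plate | 18900.00 | 105.00 | 45.00 | 1984500.00 | 850500.00
hole | -3216.99 | 161.00 | 44.00 | -517935.53 | -141547.60
Σ | 15683.01 |  |  | 1466564.47 | 708952.40
x_c = 1466564.47 / 15683.01 = 93.51 mm
y_c = 708952.40 / 15683.01 = 45.21 mm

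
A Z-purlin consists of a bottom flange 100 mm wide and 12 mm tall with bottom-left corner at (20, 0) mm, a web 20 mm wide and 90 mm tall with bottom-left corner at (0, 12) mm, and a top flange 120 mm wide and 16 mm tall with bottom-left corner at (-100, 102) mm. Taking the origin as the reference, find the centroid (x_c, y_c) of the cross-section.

x_c = 5.12 mm, y_c = 65.24 mm

Part | A | x̄ᵢ | ȳᵢ | A·x̄ᵢ | A·ȳᵢ
bottom flange | 1200.00 | 70.00 | 6.00 | 84000.00 | 7200.00
web | 1800.00 | 10.00 | 57.00 | 18000.00 | 102600.00
top flange | 1920.00 | -40.00 | 110.00 | -76800.00 | 211200.00
Σ | 4920.00 |  |  | 25200.00 | 321000.00
x_c = 25200.00 / 4920.00 = 5.12 mm
y_c = 321000.00 / 4920.00 = 65.24 mm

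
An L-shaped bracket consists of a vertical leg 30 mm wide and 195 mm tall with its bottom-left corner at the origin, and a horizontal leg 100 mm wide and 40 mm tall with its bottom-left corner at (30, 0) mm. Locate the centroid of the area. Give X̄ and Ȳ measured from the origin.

X̄ = 41.40 mm, Ȳ = 66.03 mm

vertical leg: A = 30 × 195 = 5850.00, centroid at (15.00, 97.50).
horizontal leg: A = 100 × 40 = 4000.00, centroid at (80.00, 20.00).
ΣA = 9850.00 mm², ΣAX̄ = 407750.00 mm³, ΣAȲ = 650375.00 mm³.
X̄ = 407750.00/9850.00 = 41.40 mm; Ȳ = 650375.00/9850.00 = 66.03 mm.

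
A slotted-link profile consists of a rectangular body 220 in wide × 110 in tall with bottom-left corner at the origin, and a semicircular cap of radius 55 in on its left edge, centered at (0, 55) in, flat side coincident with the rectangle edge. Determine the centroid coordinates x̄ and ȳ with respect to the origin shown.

rectangular body: A = 220 × 110 = 24200.00, centroid at (110.00, 55.00).
semicircular end: A = ½π·55² = 4751.66, centroid at (-23.34, 55.00).
ΣA = 28951.66 in², ΣAx̄ = 2551083.33 in³, ΣAȳ = 1592341.24 in³.
x̄ = 2551083.33/28951.66 = 88.12 in; ȳ = 1592341.24/28951.66 = 55.00 in.

x̄ = 88.12 in, ȳ = 55.00 in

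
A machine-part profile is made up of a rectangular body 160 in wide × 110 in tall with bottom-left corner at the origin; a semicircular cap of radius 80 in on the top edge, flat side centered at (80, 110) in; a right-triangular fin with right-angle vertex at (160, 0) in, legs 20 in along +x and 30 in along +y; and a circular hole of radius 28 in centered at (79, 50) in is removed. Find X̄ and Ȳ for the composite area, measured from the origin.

X̄ = 81.12 in, Ȳ = 90.04 in

Part | A | x̄ᵢ | ȳᵢ | A·x̄ᵢ | A·ȳᵢ
rectangular body | 17600.00 | 80.00 | 55.00 | 1408000.00 | 968000.00
semicircular top | 10053.10 | 80.00 | 143.95 | 804247.72 | 1447173.95
triangular fin | 300.00 | 166.67 | 10.00 | 50000.00 | 3000.00
hole | -2463.01 | 79.00 | 50.00 | -194577.68 | -123150.43
Σ | 25490.09 |  |  | 2067670.04 | 2295023.52
X̄ = 2067670.04 / 25490.09 = 81.12 in
Ȳ = 2295023.52 / 25490.09 = 90.04 in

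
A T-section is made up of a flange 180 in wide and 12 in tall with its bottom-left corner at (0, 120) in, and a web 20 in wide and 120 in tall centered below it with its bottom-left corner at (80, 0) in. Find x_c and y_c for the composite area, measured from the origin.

x_c = 90.00 in, y_c = 91.26 in

web: A = 20 × 120 = 2400.00, centroid at (90.00, 60.00).
flange: A = 180 × 12 = 2160.00, centroid at (90.00, 126.00).
ΣA = 4560.00 in², ΣAx_c = 410400.00 in³, ΣAy_c = 416160.00 in³.
x_c = 410400.00/4560.00 = 90.00 in; y_c = 416160.00/4560.00 = 91.26 in.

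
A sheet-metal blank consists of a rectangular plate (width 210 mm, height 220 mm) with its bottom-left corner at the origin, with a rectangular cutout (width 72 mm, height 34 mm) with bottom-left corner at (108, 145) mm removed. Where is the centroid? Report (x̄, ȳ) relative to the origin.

x̄ = 102.82 mm, ȳ = 107.09 mm

Part | A | x̄ᵢ | ȳᵢ | A·x̄ᵢ | A·ȳᵢ
plate | 46200.00 | 105.00 | 110.00 | 4851000.00 | 5082000.00
hole | -2448.00 | 144.00 | 162.00 | -352512.00 | -396576.00
Σ | 43752.00 |  |  | 4498488.00 | 4685424.00
x̄ = 4498488.00 / 43752.00 = 102.82 mm
ȳ = 4685424.00 / 43752.00 = 107.09 mm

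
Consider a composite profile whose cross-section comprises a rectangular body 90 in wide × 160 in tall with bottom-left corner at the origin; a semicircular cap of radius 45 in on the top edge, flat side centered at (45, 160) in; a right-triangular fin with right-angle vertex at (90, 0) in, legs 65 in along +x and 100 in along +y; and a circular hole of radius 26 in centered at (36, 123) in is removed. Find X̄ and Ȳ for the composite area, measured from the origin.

X̄ = 57.60 in, Ȳ = 83.86 in

rectangular body: A = 90 × 160 = 14400.00, centroid at (45.00, 80.00).
semicircular top: A = ½π·45² = 3180.86, centroid at (45.00, 179.10).
triangular fin: A = ½·65·100 = 3250.00, centroid at (111.67, 33.33).
hole: A = −π·26² = -2123.72, centroid at (36.00, 123.00).
ΣA = 18707.15 in², ΣAX̄ = 1077601.68 in³, ΣAȲ = 1568804.20 in³.
X̄ = 1077601.68/18707.15 = 57.60 in; Ȳ = 1568804.20/18707.15 = 83.86 in.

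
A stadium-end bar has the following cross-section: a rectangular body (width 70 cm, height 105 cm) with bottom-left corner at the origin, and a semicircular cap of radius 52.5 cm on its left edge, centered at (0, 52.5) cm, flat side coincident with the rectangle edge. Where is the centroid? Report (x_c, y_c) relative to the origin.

x_c = 13.77 cm, y_c = 52.50 cm

rectangular body: A = 70 × 105 = 7350.00, centroid at (35.00, 52.50).
semicircular end: A = ½π·52.5² = 4329.51, centroid at (-22.28, 52.50).
ΣA = 11679.51 cm²
ΣAx_c = (7350.00)(35.00) + (4329.51)(-22.28) = 160781.25 cm³
ΣAy_c = (7350.00)(52.50) + (4329.51)(52.50) = 613174.14 cm³
x_c = 160781.25 / 11679.51 = 13.77 cm
y_c = 613174.14 / 11679.51 = 52.50 cm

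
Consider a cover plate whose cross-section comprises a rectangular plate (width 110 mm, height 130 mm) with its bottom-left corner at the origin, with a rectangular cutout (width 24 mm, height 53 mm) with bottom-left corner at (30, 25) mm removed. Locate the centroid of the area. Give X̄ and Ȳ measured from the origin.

plate: A = 110 × 130 = 14300.00, centroid at (55.00, 65.00).
hole: A = −(24 × 53) = -1272.00, centroid at (42.00, 51.50).
ΣA = 13028.00 mm², ΣAX̄ = 733076.00 mm³, ΣAȲ = 863992.00 mm³.
X̄ = 733076.00/13028.00 = 56.27 mm; Ȳ = 863992.00/13028.00 = 66.32 mm.

X̄ = 56.27 mm, Ȳ = 66.32 mm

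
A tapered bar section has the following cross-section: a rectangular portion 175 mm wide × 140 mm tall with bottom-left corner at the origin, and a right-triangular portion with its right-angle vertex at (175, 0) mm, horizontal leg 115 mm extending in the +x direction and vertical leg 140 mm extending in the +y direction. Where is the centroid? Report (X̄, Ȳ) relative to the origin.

Part | A | x̄ᵢ | ȳᵢ | A·x̄ᵢ | A·ȳᵢ
rectangular portion | 24500.00 | 87.50 | 70.00 | 2143750.00 | 1715000.00
triangular portion | 8050.00 | 213.33 | 46.67 | 1717333.33 | 375666.67
Σ | 32550.00 |  |  | 3861083.33 | 2090666.67
X̄ = 3861083.33 / 32550.00 = 118.62 mm
Ȳ = 2090666.67 / 32550.00 = 64.23 mm

X̄ = 118.62 mm, Ȳ = 64.23 mm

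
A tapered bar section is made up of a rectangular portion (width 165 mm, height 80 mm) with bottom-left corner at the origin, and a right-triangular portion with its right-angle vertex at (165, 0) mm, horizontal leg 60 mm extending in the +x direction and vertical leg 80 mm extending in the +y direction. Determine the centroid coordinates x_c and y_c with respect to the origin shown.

rectangular portion: A = 165 × 80 = 13200.00, centroid at (82.50, 40.00).
triangular portion: A = ½·60·80 = 2400.00, centroid at (185.00, 26.67).
ΣA = 15600.00 mm²
ΣAx_c = (13200.00)(82.50) + (2400.00)(185.00) = 1533000.00 mm³
ΣAy_c = (13200.00)(40.00) + (2400.00)(26.67) = 592000.00 mm³
x_c = 1533000.00 / 15600.00 = 98.27 mm
y_c = 592000.00 / 15600.00 = 37.95 mm

x_c = 98.27 mm, y_c = 37.95 mm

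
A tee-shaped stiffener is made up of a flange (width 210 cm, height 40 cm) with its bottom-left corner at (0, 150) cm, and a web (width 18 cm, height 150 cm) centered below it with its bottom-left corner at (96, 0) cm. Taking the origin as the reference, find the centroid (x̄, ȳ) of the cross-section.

x̄ = 105.00 cm, ȳ = 146.89 cm

Part | A | x̄ᵢ | ȳᵢ | A·x̄ᵢ | A·ȳᵢ
web | 2700.00 | 105.00 | 75.00 | 283500.00 | 202500.00
flange | 8400.00 | 105.00 | 170.00 | 882000.00 | 1428000.00
Σ | 11100.00 |  |  | 1165500.00 | 1630500.00
x̄ = 1165500.00 / 11100.00 = 105.00 cm
ȳ = 1630500.00 / 11100.00 = 146.89 cm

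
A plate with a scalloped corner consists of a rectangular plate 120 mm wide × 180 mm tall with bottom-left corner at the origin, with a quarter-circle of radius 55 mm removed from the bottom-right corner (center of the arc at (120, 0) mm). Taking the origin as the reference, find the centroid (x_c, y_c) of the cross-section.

plate: A = 120 × 180 = 21600.00, centroid at (60.00, 90.00).
removed quarter-circle: A = −¼π·55² = -2375.83, centroid at (96.66, 23.34).
ΣA = 19224.17 mm², ΣAx_c = 1066358.80 mm³, ΣAy_c = 1888541.67 mm³.
x_c = 1066358.80/19224.17 = 55.47 mm; y_c = 1888541.67/19224.17 = 98.24 mm.

x_c = 55.47 mm, y_c = 98.24 mm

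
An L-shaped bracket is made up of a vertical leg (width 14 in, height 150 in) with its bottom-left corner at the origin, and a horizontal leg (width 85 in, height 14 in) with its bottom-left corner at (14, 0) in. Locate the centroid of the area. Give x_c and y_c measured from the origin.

vertical leg: A = 14 × 150 = 2100.00, centroid at (7.00, 75.00).
horizontal leg: A = 85 × 14 = 1190.00, centroid at (56.50, 7.00).
ΣA = 3290.00 in², ΣAx_c = 81935.00 in³, ΣAy_c = 165830.00 in³.
x_c = 81935.00/3290.00 = 24.90 in; y_c = 165830.00/3290.00 = 50.40 in.

x_c = 24.90 in, y_c = 50.40 in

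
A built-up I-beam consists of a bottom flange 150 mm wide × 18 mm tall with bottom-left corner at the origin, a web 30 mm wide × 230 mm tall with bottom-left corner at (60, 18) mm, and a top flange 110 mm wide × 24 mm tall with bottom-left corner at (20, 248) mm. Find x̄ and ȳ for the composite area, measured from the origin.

bottom flange: A = 150 × 18 = 2700.00, centroid at (75.00, 9.00).
web: A = 30 × 230 = 6900.00, centroid at (75.00, 133.00).
top flange: A = 110 × 24 = 2640.00, centroid at (75.00, 260.00).
ΣA = 12240.00 mm²
ΣAx̄ = (2700.00)(75.00) + (6900.00)(75.00) + (2640.00)(75.00) = 918000.00 mm³
ΣAȳ = (2700.00)(9.00) + (6900.00)(133.00) + (2640.00)(260.00) = 1628400.00 mm³
x̄ = 918000.00 / 12240.00 = 75.00 mm
ȳ = 1628400.00 / 12240.00 = 133.04 mm

x̄ = 75.00 mm, ȳ = 133.04 mm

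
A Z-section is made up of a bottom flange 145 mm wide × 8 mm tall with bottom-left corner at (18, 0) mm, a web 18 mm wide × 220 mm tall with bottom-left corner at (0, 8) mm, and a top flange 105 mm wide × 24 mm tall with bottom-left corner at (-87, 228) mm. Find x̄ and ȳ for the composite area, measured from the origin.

bottom flange: A = 145 × 8 = 1160.00, centroid at (90.50, 4.00).
web: A = 18 × 220 = 3960.00, centroid at (9.00, 118.00).
top flange: A = 105 × 24 = 2520.00, centroid at (-34.50, 240.00).
ΣA = 7640.00 mm²
ΣAx̄ = (1160.00)(90.50) + (3960.00)(9.00) + (2520.00)(-34.50) = 53680.00 mm³
ΣAȳ = (1160.00)(4.00) + (3960.00)(118.00) + (2520.00)(240.00) = 1076720.00 mm³
x̄ = 53680.00 / 7640.00 = 7.03 mm
ȳ = 1076720.00 / 7640.00 = 140.93 mm

x̄ = 7.03 mm, ȳ = 140.93 mm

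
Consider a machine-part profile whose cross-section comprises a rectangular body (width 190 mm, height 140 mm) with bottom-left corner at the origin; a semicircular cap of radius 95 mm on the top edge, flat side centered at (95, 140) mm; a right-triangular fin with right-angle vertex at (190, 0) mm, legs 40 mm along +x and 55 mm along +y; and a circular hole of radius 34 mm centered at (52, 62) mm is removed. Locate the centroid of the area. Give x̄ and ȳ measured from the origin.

rectangular body: A = 190 × 140 = 26600.00, centroid at (95.00, 70.00).
semicircular top: A = ½π·95² = 14176.44, centroid at (95.00, 180.32).
triangular fin: A = ½·40·55 = 1100.00, centroid at (203.33, 18.33).
hole: A = −π·34² = -3631.68, centroid at (52.00, 62.00).
ΣA = 38244.76 mm²
ΣAx̄ = (26600.00)(95.00) + (14176.44)(95.00) + (1100.00)(203.33) + (-3631.68)(52.00) = 3908580.75 mm³
ΣAȳ = (26600.00)(70.00) + (14176.44)(180.32) + (1100.00)(18.33) + (-3631.68)(62.00) = 4213286.93 mm³
x̄ = 3908580.75 / 38244.76 = 102.20 mm
ȳ = 4213286.93 / 38244.76 = 110.17 mm

x̄ = 102.20 mm, ȳ = 110.17 mm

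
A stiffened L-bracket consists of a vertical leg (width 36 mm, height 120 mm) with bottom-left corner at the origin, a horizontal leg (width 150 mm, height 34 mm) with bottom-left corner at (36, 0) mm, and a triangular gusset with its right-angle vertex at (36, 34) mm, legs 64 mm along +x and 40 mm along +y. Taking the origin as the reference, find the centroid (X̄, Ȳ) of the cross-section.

vertical leg: A = 36 × 120 = 4320.00, centroid at (18.00, 60.00).
horizontal leg: A = 150 × 34 = 5100.00, centroid at (111.00, 17.00).
gusset: A = ½·64·40 = 1280.00, centroid at (57.33, 47.33).
ΣA = 10700.00 mm²
ΣAX̄ = (4320.00)(18.00) + (5100.00)(111.00) + (1280.00)(57.33) = 717246.67 mm³
ΣAȲ = (4320.00)(60.00) + (5100.00)(17.00) + (1280.00)(47.33) = 406486.67 mm³
X̄ = 717246.67 / 10700.00 = 67.03 mm
Ȳ = 406486.67 / 10700.00 = 37.99 mm

X̄ = 67.03 mm, Ȳ = 37.99 mm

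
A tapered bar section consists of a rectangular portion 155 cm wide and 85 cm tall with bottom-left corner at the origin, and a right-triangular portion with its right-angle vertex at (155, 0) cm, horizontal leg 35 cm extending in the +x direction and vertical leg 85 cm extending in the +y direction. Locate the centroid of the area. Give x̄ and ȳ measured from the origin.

x̄ = 86.55 cm, ȳ = 41.06 cm

rectangular portion: A = 155 × 85 = 13175.00, centroid at (77.50, 42.50).
triangular portion: A = ½·35·85 = 1487.50, centroid at (166.67, 28.33).
ΣA = 14662.50 cm², ΣAx̄ = 1268979.17 cm³, ΣAȳ = 602083.33 cm³.
x̄ = 1268979.17/14662.50 = 86.55 cm; ȳ = 602083.33/14662.50 = 41.06 cm.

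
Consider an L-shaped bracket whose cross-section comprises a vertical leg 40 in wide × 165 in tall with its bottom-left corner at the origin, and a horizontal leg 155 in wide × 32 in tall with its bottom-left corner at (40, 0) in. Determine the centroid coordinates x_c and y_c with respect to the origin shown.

vertical leg: A = 40 × 165 = 6600.00, centroid at (20.00, 82.50).
horizontal leg: A = 155 × 32 = 4960.00, centroid at (117.50, 16.00).
ΣA = 11560.00 in², ΣAx_c = 714800.00 in³, ΣAy_c = 623860.00 in³.
x_c = 714800.00/11560.00 = 61.83 in; y_c = 623860.00/11560.00 = 53.97 in.

x_c = 61.83 in, y_c = 53.97 in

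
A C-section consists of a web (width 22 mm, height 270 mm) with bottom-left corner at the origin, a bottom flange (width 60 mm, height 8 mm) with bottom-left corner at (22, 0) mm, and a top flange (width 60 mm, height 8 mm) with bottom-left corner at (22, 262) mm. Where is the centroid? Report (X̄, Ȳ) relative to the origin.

X̄ = 16.70 mm, Ȳ = 135.00 mm

Part | A | x̄ᵢ | ȳᵢ | A·x̄ᵢ | A·ȳᵢ
web | 5940.00 | 11.00 | 135.00 | 65340.00 | 801900.00
bottom flange | 480.00 | 52.00 | 4.00 | 24960.00 | 1920.00
top flange | 480.00 | 52.00 | 266.00 | 24960.00 | 127680.00
Σ | 6900.00 |  |  | 115260.00 | 931500.00
X̄ = 115260.00 / 6900.00 = 16.70 mm
Ȳ = 931500.00 / 6900.00 = 135.00 mm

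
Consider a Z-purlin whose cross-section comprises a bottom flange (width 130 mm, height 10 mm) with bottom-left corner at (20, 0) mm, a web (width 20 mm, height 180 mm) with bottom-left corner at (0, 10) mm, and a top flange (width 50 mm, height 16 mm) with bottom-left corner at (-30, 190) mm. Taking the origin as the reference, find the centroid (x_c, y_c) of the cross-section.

x_c = 25.00 mm, y_c = 92.09 mm

bottom flange: A = 130 × 10 = 1300.00, centroid at (85.00, 5.00).
web: A = 20 × 180 = 3600.00, centroid at (10.00, 100.00).
top flange: A = 50 × 16 = 800.00, centroid at (-5.00, 198.00).
ΣA = 5700.00 mm², ΣAx_c = 142500.00 mm³, ΣAy_c = 524900.00 mm³.
x_c = 142500.00/5700.00 = 25.00 mm; y_c = 524900.00/5700.00 = 92.09 mm.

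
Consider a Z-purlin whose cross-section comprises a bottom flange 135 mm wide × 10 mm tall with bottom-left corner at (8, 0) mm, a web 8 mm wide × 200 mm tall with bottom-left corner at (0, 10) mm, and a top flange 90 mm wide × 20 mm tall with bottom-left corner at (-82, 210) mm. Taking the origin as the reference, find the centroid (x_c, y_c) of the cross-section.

x_c = 8.78 mm, y_c = 121.84 mm

Part | A | x̄ᵢ | ȳᵢ | A·x̄ᵢ | A·ȳᵢ
bottom flange | 1350.00 | 75.50 | 5.00 | 101925.00 | 6750.00
web | 1600.00 | 4.00 | 110.00 | 6400.00 | 176000.00
top flange | 1800.00 | -37.00 | 220.00 | -66600.00 | 396000.00
Σ | 4750.00 |  |  | 41725.00 | 578750.00
x_c = 41725.00 / 4750.00 = 8.78 mm
y_c = 578750.00 / 4750.00 = 121.84 mm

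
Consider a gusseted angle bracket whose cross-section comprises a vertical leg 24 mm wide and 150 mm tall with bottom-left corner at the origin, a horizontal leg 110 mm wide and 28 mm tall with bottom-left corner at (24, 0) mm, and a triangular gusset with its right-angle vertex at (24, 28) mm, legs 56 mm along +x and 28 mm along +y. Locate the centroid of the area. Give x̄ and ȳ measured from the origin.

vertical leg: A = 24 × 150 = 3600.00, centroid at (12.00, 75.00).
horizontal leg: A = 110 × 28 = 3080.00, centroid at (79.00, 14.00).
gusset: A = ½·56·28 = 784.00, centroid at (42.67, 37.33).
ΣA = 7464.00 mm²
ΣAx̄ = (3600.00)(12.00) + (3080.00)(79.00) + (784.00)(42.67) = 319970.67 mm³
ΣAȳ = (3600.00)(75.00) + (3080.00)(14.00) + (784.00)(37.33) = 342389.33 mm³
x̄ = 319970.67 / 7464.00 = 42.87 mm
ȳ = 342389.33 / 7464.00 = 45.87 mm

x̄ = 42.87 mm, ȳ = 45.87 mm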